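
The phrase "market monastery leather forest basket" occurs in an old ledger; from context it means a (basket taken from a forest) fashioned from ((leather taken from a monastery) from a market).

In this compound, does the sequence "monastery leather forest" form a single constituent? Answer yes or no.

The top-level split is [market monastery leather] [forest basket]; the full structure is [[market [monastery leather]] [forest basket]].
"monastery leather forest" straddles a constituent boundary, so it is not a single unit.

no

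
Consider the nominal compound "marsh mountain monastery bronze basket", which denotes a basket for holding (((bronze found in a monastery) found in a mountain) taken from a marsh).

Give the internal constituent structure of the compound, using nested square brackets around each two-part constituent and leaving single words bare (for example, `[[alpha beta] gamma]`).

[[marsh [mountain [monastery bronze]]] basket]

At the top level: head "basket"; modifier "marsh mountain monastery bronze".
"marsh mountain monastery bronze" → head "bronze" (specifically "mountain monastery bronze"), modifier "marsh".
"mountain monastery bronze" → head "bronze" (specifically "monastery bronze"), modifier "mountain".
"monastery bronze" → head "bronze", modifier "monastery".
So the structure is [[marsh [mountain [monastery bronze]]] basket].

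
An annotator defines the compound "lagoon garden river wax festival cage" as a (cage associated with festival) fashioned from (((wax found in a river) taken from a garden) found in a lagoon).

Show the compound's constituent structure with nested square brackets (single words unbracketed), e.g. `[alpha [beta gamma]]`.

[[lagoon [garden [river wax]]] [festival cage]]

Whole compound: head "cage" (specifically "festival cage"), modifier "lagoon garden river wax".
"lagoon garden river wax" → head "wax" (specifically "garden river wax"), modifier "lagoon".
"garden river wax" → head "wax" (specifically "river wax"), modifier "garden".
"river wax" → head "wax", modifier "river".
"festival cage" → head "cage", modifier "festival".
So the structure is [[lagoon [garden [river wax]]] [festival cage]].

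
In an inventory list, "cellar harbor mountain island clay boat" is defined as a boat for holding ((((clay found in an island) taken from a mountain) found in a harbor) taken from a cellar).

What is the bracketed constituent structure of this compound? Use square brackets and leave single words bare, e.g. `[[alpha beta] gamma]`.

The outermost head in the paraphrase is "boat", modified by "cellar harbor mountain island clay".
Inside "cellar harbor mountain island clay": head "clay" (specifically "harbor mountain island clay"), modifier "cellar".
Inside "harbor mountain island clay": head "clay" (specifically "mountain island clay"), modifier "harbor".
Inside "mountain island clay": head "clay" (specifically "island clay"), modifier "mountain".
Inside "island clay": head "clay", modifier "island".
Assembled: [[cellar [harbor [mountain [island clay]]]] boat].

[[cellar [harbor [mountain [island clay]]]] boat]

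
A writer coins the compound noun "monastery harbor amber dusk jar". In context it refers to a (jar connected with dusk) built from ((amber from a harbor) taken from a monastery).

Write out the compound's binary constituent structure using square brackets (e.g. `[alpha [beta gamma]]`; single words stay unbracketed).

Overall it is a kind of jar (specifically "dusk jar"); the modifier is "monastery harbor amber".
"monastery harbor amber" → head "amber" (specifically "harbor amber"), modifier "monastery".
"harbor amber" → head "amber", modifier "harbor".
"dusk jar" → head "jar", modifier "dusk".
So the structure is [[monastery [harbor amber]] [dusk jar]].

[[monastery [harbor amber]] [dusk jar]]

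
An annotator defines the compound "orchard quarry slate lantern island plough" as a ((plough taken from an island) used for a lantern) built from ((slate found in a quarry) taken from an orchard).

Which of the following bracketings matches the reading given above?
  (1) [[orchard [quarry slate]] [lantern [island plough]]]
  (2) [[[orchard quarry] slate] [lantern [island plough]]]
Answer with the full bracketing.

The paraphrase's head is the "plough" part ("lantern island plough"); its modifier is "orchard quarry slate".
That top-level split, carried through the inner groups, gives [[orchard [quarry slate]] [lantern [island plough]]].

[[orchard [quarry slate]] [lantern [island plough]]]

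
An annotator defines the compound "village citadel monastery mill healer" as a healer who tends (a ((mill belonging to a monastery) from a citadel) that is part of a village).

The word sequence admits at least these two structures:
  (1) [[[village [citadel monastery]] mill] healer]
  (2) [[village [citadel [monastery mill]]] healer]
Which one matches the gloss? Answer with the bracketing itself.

The paraphrase's head is the "healer" part ("healer"); its modifier is "village citadel monastery mill".
That top-level split, carried through the inner groups, gives [[village [citadel [monastery mill]]] healer].

[[village [citadel [monastery mill]]] healer]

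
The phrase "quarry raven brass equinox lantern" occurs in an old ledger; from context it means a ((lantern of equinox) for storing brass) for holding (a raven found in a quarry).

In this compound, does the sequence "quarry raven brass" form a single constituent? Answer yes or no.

The top-level split is [quarry raven] [brass equinox lantern]; the full structure is [[quarry raven] [brass [equinox lantern]]].
"quarry raven brass" straddles a constituent boundary, so it is not a single unit.

no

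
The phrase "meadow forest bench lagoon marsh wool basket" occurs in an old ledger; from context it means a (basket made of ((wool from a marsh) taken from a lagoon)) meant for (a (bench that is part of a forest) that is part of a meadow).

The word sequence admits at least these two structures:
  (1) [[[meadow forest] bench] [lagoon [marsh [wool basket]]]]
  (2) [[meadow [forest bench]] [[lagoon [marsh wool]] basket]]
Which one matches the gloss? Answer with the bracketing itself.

[[meadow [forest bench]] [[lagoon [marsh wool]] basket]]

The paraphrase's head is the "basket" part ("lagoon marsh wool basket"); its modifier is "meadow forest bench".
That top-level split, carried through the inner groups, gives [[meadow [forest bench]] [[lagoon [marsh wool]] basket]].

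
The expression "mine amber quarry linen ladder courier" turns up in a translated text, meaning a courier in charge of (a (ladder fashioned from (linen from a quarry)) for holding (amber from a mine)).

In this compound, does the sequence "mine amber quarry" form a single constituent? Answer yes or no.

The top-level split is [mine amber quarry linen ladder] [courier]; the full structure is [[[mine amber] [[quarry linen] ladder]] courier].
"mine amber quarry" straddles a constituent boundary, so it is not a single unit.

no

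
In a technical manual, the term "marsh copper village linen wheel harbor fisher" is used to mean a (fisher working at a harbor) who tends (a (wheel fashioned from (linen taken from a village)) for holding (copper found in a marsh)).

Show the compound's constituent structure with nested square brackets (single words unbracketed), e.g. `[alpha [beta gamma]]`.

Whole compound: head "fisher" (specifically "harbor fisher"), modifier "marsh copper village linen wheel".
Within "marsh copper village linen wheel", the head is "wheel" (specifically "village linen wheel") and the modifier is "marsh copper".
Within "marsh copper", the head is "copper" and the modifier is "marsh".
Within "village linen wheel", the head is "wheel" and the modifier is "village linen".
Within "village linen", the head is "linen" and the modifier is "village".
Within "harbor fisher", the head is "fisher" and the modifier is "harbor".
Putting it together: [[[marsh copper] [[village linen] wheel]] [harbor fisher]].

[[[marsh copper] [[village linen] wheel]] [harbor fisher]]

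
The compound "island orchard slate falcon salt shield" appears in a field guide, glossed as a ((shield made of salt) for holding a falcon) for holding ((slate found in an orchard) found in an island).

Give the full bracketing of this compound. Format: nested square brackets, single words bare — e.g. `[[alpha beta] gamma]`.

Whole compound: head "shield" (specifically "falcon salt shield"), modifier "island orchard slate".
Inside "island orchard slate": head "slate" (specifically "orchard slate"), modifier "island".
Inside "orchard slate": head "slate", modifier "orchard".
Inside "falcon salt shield": head "shield" (specifically "salt shield"), modifier "falcon".
Inside "salt shield": head "shield", modifier "salt".
So the structure is [[island [orchard slate]] [falcon [salt shield]]].

[[island [orchard slate]] [falcon [salt shield]]]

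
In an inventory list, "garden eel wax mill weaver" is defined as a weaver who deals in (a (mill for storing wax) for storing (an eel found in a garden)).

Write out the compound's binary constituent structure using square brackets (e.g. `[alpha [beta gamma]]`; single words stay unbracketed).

Overall it is a kind of weaver; the modifier is "garden eel wax mill".
Inside "garden eel wax mill": head "mill" (specifically "wax mill"), modifier "garden eel".
Inside "garden eel": head "eel", modifier "garden".
Inside "wax mill": head "mill", modifier "wax".
So the structure is [[[garden eel] [wax mill]] weaver].

[[[garden eel] [wax mill]] weaver]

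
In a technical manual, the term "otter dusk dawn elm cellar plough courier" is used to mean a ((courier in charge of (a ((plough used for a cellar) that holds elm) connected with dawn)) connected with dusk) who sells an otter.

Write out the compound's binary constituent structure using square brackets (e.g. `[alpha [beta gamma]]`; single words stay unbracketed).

[otter [dusk [[dawn [elm [cellar plough]]] courier]]]

At the top level: head "courier" (specifically "dusk dawn elm cellar plough courier"); modifier "otter".
"dusk dawn elm cellar plough courier" → head "courier" (specifically "dawn elm cellar plough courier"), modifier "dusk".
"dawn elm cellar plough courier" → head "courier", modifier "dawn elm cellar plough".
"dawn elm cellar plough" → head "plough" (specifically "elm cellar plough"), modifier "dawn".
"elm cellar plough" → head "plough" (specifically "cellar plough"), modifier "elm".
"cellar plough" → head "plough", modifier "cellar".
Putting it together: [otter [dusk [[dawn [elm [cellar plough]]] courier]]].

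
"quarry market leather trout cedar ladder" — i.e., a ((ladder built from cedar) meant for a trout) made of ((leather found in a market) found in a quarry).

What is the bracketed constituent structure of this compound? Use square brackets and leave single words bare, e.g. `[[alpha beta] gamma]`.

[[quarry [market leather]] [trout [cedar ladder]]]

At the top level: head "ladder" (specifically "trout cedar ladder"); modifier "quarry market leather".
Inside "quarry market leather": head "leather" (specifically "market leather"), modifier "quarry".
Inside "market leather": head "leather", modifier "market".
Inside "trout cedar ladder": head "ladder" (specifically "cedar ladder"), modifier "trout".
Inside "cedar ladder": head "ladder", modifier "cedar".
Putting it together: [[quarry [market leather]] [trout [cedar ladder]]].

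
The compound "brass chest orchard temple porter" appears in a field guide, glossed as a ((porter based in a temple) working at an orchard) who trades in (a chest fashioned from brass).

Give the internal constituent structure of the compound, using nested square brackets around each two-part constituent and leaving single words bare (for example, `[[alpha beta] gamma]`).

Whole compound: head "porter" (specifically "orchard temple porter"), modifier "brass chest".
Within "brass chest", the head is "chest" and the modifier is "brass".
Within "orchard temple porter", the head is "porter" (specifically "temple porter") and the modifier is "orchard".
Within "temple porter", the head is "porter" and the modifier is "temple".
Assembled: [[brass chest] [orchard [temple porter]]].

[[brass chest] [orchard [temple porter]]]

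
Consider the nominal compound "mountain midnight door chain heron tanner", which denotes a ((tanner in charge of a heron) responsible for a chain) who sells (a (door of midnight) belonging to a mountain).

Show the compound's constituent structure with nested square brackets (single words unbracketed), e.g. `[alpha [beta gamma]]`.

[[mountain [midnight door]] [chain [heron tanner]]]

Overall it is a kind of tanner (specifically "chain heron tanner"); the modifier is "mountain midnight door".
Within "mountain midnight door", the head is "door" (specifically "midnight door") and the modifier is "mountain".
Within "midnight door", the head is "door" and the modifier is "midnight".
Within "chain heron tanner", the head is "tanner" (specifically "heron tanner") and the modifier is "chain".
Within "heron tanner", the head is "tanner" and the modifier is "heron".
So the structure is [[mountain [midnight door]] [chain [heron tanner]]].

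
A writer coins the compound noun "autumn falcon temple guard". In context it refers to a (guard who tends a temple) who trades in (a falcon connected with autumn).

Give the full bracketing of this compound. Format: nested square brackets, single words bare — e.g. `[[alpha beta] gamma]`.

[[autumn falcon] [temple guard]]

Overall it is a kind of guard (specifically "temple guard"); the modifier is "autumn falcon".
"autumn falcon" → head "falcon", modifier "autumn".
"temple guard" → head "guard", modifier "temple".
Assembled: [[autumn falcon] [temple guard]].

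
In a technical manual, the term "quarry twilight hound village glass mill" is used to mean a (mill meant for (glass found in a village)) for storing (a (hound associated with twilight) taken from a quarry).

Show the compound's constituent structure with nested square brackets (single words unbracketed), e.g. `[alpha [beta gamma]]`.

[[quarry [twilight hound]] [[village glass] mill]]

Overall it is a kind of mill (specifically "village glass mill"); the modifier is "quarry twilight hound".
Inside "quarry twilight hound": head "hound" (specifically "twilight hound"), modifier "quarry".
Inside "twilight hound": head "hound", modifier "twilight".
Inside "village glass mill": head "mill", modifier "village glass".
Inside "village glass": head "glass", modifier "village".
Assembled: [[quarry [twilight hound]] [[village glass] mill]].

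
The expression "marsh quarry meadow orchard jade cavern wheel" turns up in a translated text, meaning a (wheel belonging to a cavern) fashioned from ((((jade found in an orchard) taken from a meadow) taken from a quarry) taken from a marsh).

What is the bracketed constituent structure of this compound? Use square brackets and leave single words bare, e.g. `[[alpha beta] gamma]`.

[[marsh [quarry [meadow [orchard jade]]]] [cavern wheel]]

At the top level: head "wheel" (specifically "cavern wheel"); modifier "marsh quarry meadow orchard jade".
"marsh quarry meadow orchard jade" → head "jade" (specifically "quarry meadow orchard jade"), modifier "marsh".
"quarry meadow orchard jade" → head "jade" (specifically "meadow orchard jade"), modifier "quarry".
"meadow orchard jade" → head "jade" (specifically "orchard jade"), modifier "meadow".
"orchard jade" → head "jade", modifier "orchard".
"cavern wheel" → head "wheel", modifier "cavern".
Putting it together: [[marsh [quarry [meadow [orchard jade]]]] [cavern wheel]].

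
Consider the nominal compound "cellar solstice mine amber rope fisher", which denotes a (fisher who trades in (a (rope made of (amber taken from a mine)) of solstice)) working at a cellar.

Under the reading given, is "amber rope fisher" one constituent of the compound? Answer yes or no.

no

The top-level split is [cellar] [solstice mine amber rope fisher]; the full structure is [cellar [[solstice [[mine amber] rope]] fisher]].
"amber rope fisher" straddles a constituent boundary, so it is not a single unit.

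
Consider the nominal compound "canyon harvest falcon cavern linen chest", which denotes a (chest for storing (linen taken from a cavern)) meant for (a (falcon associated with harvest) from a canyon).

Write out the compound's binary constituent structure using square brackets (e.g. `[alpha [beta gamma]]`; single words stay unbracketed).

[[canyon [harvest falcon]] [[cavern linen] chest]]

The outermost head in the paraphrase is "chest" (specifically "cavern linen chest"), modified by "canyon harvest falcon".
Within "canyon harvest falcon", the head is "falcon" (specifically "harvest falcon") and the modifier is "canyon".
Within "harvest falcon", the head is "falcon" and the modifier is "harvest".
Within "cavern linen chest", the head is "chest" and the modifier is "cavern linen".
Within "cavern linen", the head is "linen" and the modifier is "cavern".
Putting it together: [[canyon [harvest falcon]] [[cavern linen] chest]].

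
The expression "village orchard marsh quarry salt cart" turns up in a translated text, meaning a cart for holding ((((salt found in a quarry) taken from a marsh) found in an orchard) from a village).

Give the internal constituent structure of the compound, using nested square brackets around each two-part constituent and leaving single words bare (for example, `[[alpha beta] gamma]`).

Overall it is a kind of cart; the modifier is "village orchard marsh quarry salt".
"village orchard marsh quarry salt" → head "salt" (specifically "orchard marsh quarry salt"), modifier "village".
"orchard marsh quarry salt" → head "salt" (specifically "marsh quarry salt"), modifier "orchard".
"marsh quarry salt" → head "salt" (specifically "quarry salt"), modifier "marsh".
"quarry salt" → head "salt", modifier "quarry".
Assembled: [[village [orchard [marsh [quarry salt]]]] cart].

[[village [orchard [marsh [quarry salt]]]] cart]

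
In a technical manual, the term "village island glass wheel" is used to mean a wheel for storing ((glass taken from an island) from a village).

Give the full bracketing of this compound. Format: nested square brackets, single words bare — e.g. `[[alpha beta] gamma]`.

[[village [island glass]] wheel]

At the top level: head "wheel"; modifier "village island glass".
Inside "village island glass": head "glass" (specifically "island glass"), modifier "village".
Inside "island glass": head "glass", modifier "island".
So the structure is [[village [island glass]] wheel].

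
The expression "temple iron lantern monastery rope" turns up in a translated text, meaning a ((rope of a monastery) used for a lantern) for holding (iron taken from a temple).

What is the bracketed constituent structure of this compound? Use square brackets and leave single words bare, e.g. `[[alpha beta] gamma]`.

At the top level: head "rope" (specifically "lantern monastery rope"); modifier "temple iron".
Inside "temple iron": head "iron", modifier "temple".
Inside "lantern monastery rope": head "rope" (specifically "monastery rope"), modifier "lantern".
Inside "monastery rope": head "rope", modifier "monastery".
Putting it together: [[temple iron] [lantern [monastery rope]]].

[[temple iron] [lantern [monastery rope]]]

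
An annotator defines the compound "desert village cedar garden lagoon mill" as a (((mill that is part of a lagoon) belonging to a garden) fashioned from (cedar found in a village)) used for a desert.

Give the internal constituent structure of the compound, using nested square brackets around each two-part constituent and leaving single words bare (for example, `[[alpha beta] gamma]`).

[desert [[village cedar] [garden [lagoon mill]]]]

At the top level: head "mill" (specifically "village cedar garden lagoon mill"); modifier "desert".
"village cedar garden lagoon mill" → head "mill" (specifically "garden lagoon mill"), modifier "village cedar".
"village cedar" → head "cedar", modifier "village".
"garden lagoon mill" → head "mill" (specifically "lagoon mill"), modifier "garden".
"lagoon mill" → head "mill", modifier "lagoon".
Assembled: [desert [[village cedar] [garden [lagoon mill]]]].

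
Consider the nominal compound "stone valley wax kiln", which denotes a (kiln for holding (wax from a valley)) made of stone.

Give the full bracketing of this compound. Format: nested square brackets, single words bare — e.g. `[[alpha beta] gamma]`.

Whole compound: head "kiln" (specifically "valley wax kiln"), modifier "stone".
"valley wax kiln" → head "kiln", modifier "valley wax".
"valley wax" → head "wax", modifier "valley".
So the structure is [stone [[valley wax] kiln]].

[stone [[valley wax] kiln]]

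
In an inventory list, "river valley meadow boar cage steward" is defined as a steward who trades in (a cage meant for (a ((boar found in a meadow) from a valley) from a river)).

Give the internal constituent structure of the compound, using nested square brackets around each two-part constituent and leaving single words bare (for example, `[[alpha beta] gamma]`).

Overall it is a kind of steward; the modifier is "river valley meadow boar cage".
"river valley meadow boar cage" → head "cage", modifier "river valley meadow boar".
"river valley meadow boar" → head "boar" (specifically "valley meadow boar"), modifier "river".
"valley meadow boar" → head "boar" (specifically "meadow boar"), modifier "valley".
"meadow boar" → head "boar", modifier "meadow".
Putting it together: [[[river [valley [meadow boar]]] cage] steward].

[[[river [valley [meadow boar]]] cage] steward]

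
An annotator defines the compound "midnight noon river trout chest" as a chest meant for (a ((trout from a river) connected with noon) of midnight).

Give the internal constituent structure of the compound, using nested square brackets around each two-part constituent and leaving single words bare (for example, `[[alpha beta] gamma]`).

[[midnight [noon [river trout]]] chest]

Whole compound: head "chest", modifier "midnight noon river trout".
Within "midnight noon river trout", the head is "trout" (specifically "noon river trout") and the modifier is "midnight".
Within "noon river trout", the head is "trout" (specifically "river trout") and the modifier is "noon".
Within "river trout", the head is "trout" and the modifier is "river".
Assembled: [[midnight [noon [river trout]]] chest].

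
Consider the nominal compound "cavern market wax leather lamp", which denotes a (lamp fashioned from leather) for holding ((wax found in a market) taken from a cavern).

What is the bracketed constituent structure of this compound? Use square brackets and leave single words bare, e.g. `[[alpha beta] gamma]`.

Overall it is a kind of lamp (specifically "leather lamp"); the modifier is "cavern market wax".
Inside "cavern market wax": head "wax" (specifically "market wax"), modifier "cavern".
Inside "market wax": head "wax", modifier "market".
Inside "leather lamp": head "lamp", modifier "leather".
Assembled: [[cavern [market wax]] [leather lamp]].

[[cavern [market wax]] [leather lamp]]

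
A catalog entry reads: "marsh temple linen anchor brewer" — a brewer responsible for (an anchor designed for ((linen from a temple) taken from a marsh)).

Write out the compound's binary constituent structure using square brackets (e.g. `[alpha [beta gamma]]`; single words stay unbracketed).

[[[marsh [temple linen]] anchor] brewer]

The outermost head in the paraphrase is "brewer", modified by "marsh temple linen anchor".
Within "marsh temple linen anchor", the head is "anchor" and the modifier is "marsh temple linen".
Within "marsh temple linen", the head is "linen" (specifically "temple linen") and the modifier is "marsh".
Within "temple linen", the head is "linen" and the modifier is "temple".
Putting it together: [[[marsh [temple linen]] anchor] brewer].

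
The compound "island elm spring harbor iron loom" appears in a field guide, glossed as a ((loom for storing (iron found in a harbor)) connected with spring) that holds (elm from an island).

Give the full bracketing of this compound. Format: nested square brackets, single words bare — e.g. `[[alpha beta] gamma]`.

Overall it is a kind of loom (specifically "spring harbor iron loom"); the modifier is "island elm".
Within "island elm", the head is "elm" and the modifier is "island".
Within "spring harbor iron loom", the head is "loom" (specifically "harbor iron loom") and the modifier is "spring".
Within "harbor iron loom", the head is "loom" and the modifier is "harbor iron".
Within "harbor iron", the head is "iron" and the modifier is "harbor".
Assembled: [[island elm] [spring [[harbor iron] loom]]].

[[island elm] [spring [[harbor iron] loom]]]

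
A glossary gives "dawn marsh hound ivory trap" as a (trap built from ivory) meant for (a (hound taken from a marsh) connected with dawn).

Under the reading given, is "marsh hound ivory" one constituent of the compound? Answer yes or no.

no

The top-level split is [dawn marsh hound] [ivory trap]; the full structure is [[dawn [marsh hound]] [ivory trap]].
"marsh hound ivory" straddles a constituent boundary, so it is not a single unit.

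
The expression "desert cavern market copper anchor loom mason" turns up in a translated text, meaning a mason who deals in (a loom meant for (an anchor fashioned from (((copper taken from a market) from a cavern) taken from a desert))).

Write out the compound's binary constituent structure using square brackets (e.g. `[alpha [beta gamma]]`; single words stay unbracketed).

[[[[desert [cavern [market copper]]] anchor] loom] mason]

The outermost head in the paraphrase is "mason", modified by "desert cavern market copper anchor loom".
Inside "desert cavern market copper anchor loom": head "loom", modifier "desert cavern market copper anchor".
Inside "desert cavern market copper anchor": head "anchor", modifier "desert cavern market copper".
Inside "desert cavern market copper": head "copper" (specifically "cavern market copper"), modifier "desert".
Inside "cavern market copper": head "copper" (specifically "market copper"), modifier "cavern".
Inside "market copper": head "copper", modifier "market".
Assembled: [[[[desert [cavern [market copper]]] anchor] loom] mason].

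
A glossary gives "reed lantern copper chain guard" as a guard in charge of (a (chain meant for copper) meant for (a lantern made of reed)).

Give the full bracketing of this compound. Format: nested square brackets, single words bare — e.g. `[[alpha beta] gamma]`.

[[[reed lantern] [copper chain]] guard]

At the top level: head "guard"; modifier "reed lantern copper chain".
Within "reed lantern copper chain", the head is "chain" (specifically "copper chain") and the modifier is "reed lantern".
Within "reed lantern", the head is "lantern" and the modifier is "reed".
Within "copper chain", the head is "chain" and the modifier is "copper".
So the structure is [[[reed lantern] [copper chain]] guard].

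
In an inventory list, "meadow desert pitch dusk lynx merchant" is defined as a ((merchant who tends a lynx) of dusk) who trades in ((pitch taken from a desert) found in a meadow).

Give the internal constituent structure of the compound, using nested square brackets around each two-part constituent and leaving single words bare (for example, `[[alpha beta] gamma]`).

[[meadow [desert pitch]] [dusk [lynx merchant]]]

Overall it is a kind of merchant (specifically "dusk lynx merchant"); the modifier is "meadow desert pitch".
Within "meadow desert pitch", the head is "pitch" (specifically "desert pitch") and the modifier is "meadow".
Within "desert pitch", the head is "pitch" and the modifier is "desert".
Within "dusk lynx merchant", the head is "merchant" (specifically "lynx merchant") and the modifier is "dusk".
Within "lynx merchant", the head is "merchant" and the modifier is "lynx".
So the structure is [[meadow [desert pitch]] [dusk [lynx merchant]]].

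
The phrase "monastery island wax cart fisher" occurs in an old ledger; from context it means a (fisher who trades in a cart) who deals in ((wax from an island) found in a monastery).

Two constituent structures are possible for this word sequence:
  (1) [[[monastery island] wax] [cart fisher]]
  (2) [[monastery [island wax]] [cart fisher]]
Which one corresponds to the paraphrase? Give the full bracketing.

The paraphrase's head is the "fisher" part ("cart fisher"); its modifier is "monastery island wax".
That top-level split, carried through the inner groups, gives [[monastery [island wax]] [cart fisher]].

[[monastery [island wax]] [cart fisher]]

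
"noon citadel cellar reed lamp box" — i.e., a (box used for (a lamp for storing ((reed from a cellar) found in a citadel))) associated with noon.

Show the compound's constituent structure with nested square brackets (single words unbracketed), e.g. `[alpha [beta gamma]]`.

Overall it is a kind of box (specifically "citadel cellar reed lamp box"); the modifier is "noon".
Inside "citadel cellar reed lamp box": head "box", modifier "citadel cellar reed lamp".
Inside "citadel cellar reed lamp": head "lamp", modifier "citadel cellar reed".
Inside "citadel cellar reed": head "reed" (specifically "cellar reed"), modifier "citadel".
Inside "cellar reed": head "reed", modifier "cellar".
Assembled: [noon [[[citadel [cellar reed]] lamp] box]].

[noon [[[citadel [cellar reed]] lamp] box]]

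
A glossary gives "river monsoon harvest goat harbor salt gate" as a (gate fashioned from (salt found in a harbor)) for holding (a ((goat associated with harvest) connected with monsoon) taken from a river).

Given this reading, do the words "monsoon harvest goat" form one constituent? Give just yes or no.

yes

The paraphrase groups the words so that "monsoon harvest goat" is one unit: it corresponds to a single parenthesized sub-phrase.
The full structure is [[river [monsoon [harvest goat]]] [[harbor salt] gate]], in which [monsoon harvest goat] is a constituent.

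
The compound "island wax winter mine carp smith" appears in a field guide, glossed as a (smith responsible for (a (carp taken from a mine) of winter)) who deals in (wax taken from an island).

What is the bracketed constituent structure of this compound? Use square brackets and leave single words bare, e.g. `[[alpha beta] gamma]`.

At the top level: head "smith" (specifically "winter mine carp smith"); modifier "island wax".
"island wax" → head "wax", modifier "island".
"winter mine carp smith" → head "smith", modifier "winter mine carp".
"winter mine carp" → head "carp" (specifically "mine carp"), modifier "winter".
"mine carp" → head "carp", modifier "mine".
So the structure is [[island wax] [[winter [mine carp]] smith]].

[[island wax] [[winter [mine carp]] smith]]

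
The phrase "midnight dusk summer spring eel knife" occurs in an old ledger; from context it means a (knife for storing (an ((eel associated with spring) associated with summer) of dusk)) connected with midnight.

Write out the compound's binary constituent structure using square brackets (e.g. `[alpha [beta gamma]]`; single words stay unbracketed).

At the top level: head "knife" (specifically "dusk summer spring eel knife"); modifier "midnight".
Inside "dusk summer spring eel knife": head "knife", modifier "dusk summer spring eel".
Inside "dusk summer spring eel": head "eel" (specifically "summer spring eel"), modifier "dusk".
Inside "summer spring eel": head "eel" (specifically "spring eel"), modifier "summer".
Inside "spring eel": head "eel", modifier "spring".
Assembled: [midnight [[dusk [summer [spring eel]]] knife]].

[midnight [[dusk [summer [spring eel]]] knife]]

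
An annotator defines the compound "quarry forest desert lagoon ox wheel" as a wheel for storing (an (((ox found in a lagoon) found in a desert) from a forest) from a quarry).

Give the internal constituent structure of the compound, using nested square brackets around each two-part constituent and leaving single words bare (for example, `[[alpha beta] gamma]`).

[[quarry [forest [desert [lagoon ox]]]] wheel]

The outermost head in the paraphrase is "wheel", modified by "quarry forest desert lagoon ox".
Within "quarry forest desert lagoon ox", the head is "ox" (specifically "forest desert lagoon ox") and the modifier is "quarry".
Within "forest desert lagoon ox", the head is "ox" (specifically "desert lagoon ox") and the modifier is "forest".
Within "desert lagoon ox", the head is "ox" (specifically "lagoon ox") and the modifier is "desert".
Within "lagoon ox", the head is "ox" and the modifier is "lagoon".
Assembled: [[quarry [forest [desert [lagoon ox]]]] wheel].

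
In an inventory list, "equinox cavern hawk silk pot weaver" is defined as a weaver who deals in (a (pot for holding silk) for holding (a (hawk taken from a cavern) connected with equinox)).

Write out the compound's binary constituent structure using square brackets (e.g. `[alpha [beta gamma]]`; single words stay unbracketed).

[[[equinox [cavern hawk]] [silk pot]] weaver]

Overall it is a kind of weaver; the modifier is "equinox cavern hawk silk pot".
Inside "equinox cavern hawk silk pot": head "pot" (specifically "silk pot"), modifier "equinox cavern hawk".
Inside "equinox cavern hawk": head "hawk" (specifically "cavern hawk"), modifier "equinox".
Inside "cavern hawk": head "hawk", modifier "cavern".
Inside "silk pot": head "pot", modifier "silk".
Putting it together: [[[equinox [cavern hawk]] [silk pot]] weaver].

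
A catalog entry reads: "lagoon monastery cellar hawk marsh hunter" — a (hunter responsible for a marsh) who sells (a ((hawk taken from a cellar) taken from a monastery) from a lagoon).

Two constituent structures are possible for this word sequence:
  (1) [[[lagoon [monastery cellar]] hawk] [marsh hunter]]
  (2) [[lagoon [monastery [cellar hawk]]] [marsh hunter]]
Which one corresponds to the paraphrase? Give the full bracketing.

[[lagoon [monastery [cellar hawk]]] [marsh hunter]]

The paraphrase's head is the "hunter" part ("marsh hunter"); its modifier is "lagoon monastery cellar hawk".
That top-level split, carried through the inner groups, gives [[lagoon [monastery [cellar hawk]]] [marsh hunter]].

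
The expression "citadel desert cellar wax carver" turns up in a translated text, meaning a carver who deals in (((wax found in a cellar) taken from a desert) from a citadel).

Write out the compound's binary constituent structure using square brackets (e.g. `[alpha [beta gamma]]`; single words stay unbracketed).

Whole compound: head "carver", modifier "citadel desert cellar wax".
Inside "citadel desert cellar wax": head "wax" (specifically "desert cellar wax"), modifier "citadel".
Inside "desert cellar wax": head "wax" (specifically "cellar wax"), modifier "desert".
Inside "cellar wax": head "wax", modifier "cellar".
Assembled: [[citadel [desert [cellar wax]]] carver].

[[citadel [desert [cellar wax]]] carver]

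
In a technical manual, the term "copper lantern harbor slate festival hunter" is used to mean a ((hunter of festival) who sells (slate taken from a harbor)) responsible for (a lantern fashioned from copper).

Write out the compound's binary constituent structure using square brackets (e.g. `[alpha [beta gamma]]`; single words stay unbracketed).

[[copper lantern] [[harbor slate] [festival hunter]]]

Overall it is a kind of hunter (specifically "harbor slate festival hunter"); the modifier is "copper lantern".
"copper lantern" → head "lantern", modifier "copper".
"harbor slate festival hunter" → head "hunter" (specifically "festival hunter"), modifier "harbor slate".
"harbor slate" → head "slate", modifier "harbor".
"festival hunter" → head "hunter", modifier "festival".
Putting it together: [[copper lantern] [[harbor slate] [festival hunter]]].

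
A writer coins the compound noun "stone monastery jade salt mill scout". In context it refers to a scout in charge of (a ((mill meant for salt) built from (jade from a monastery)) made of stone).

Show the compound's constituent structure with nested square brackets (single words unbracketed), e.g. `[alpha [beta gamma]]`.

Overall it is a kind of scout; the modifier is "stone monastery jade salt mill".
Inside "stone monastery jade salt mill": head "mill" (specifically "monastery jade salt mill"), modifier "stone".
Inside "monastery jade salt mill": head "mill" (specifically "salt mill"), modifier "monastery jade".
Inside "monastery jade": head "jade", modifier "monastery".
Inside "salt mill": head "mill", modifier "salt".
So the structure is [[stone [[monastery jade] [salt mill]]] scout].

[[stone [[monastery jade] [salt mill]]] scout]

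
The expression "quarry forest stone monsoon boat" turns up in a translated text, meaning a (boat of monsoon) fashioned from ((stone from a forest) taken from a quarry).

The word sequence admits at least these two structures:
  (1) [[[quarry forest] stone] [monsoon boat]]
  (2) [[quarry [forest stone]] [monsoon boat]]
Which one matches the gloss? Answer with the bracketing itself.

The paraphrase's head is the "boat" part ("monsoon boat"); its modifier is "quarry forest stone".
That top-level split, carried through the inner groups, gives [[quarry [forest stone]] [monsoon boat]].

[[quarry [forest stone]] [monsoon boat]]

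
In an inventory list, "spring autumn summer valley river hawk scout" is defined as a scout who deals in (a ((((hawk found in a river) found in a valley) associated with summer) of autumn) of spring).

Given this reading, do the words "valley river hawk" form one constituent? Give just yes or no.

yes

The paraphrase groups the words so that "valley river hawk" is one unit: it corresponds to a single parenthesized sub-phrase.
The full structure is [[spring [autumn [summer [valley [river hawk]]]]] scout], in which [valley river hawk] is a constituent.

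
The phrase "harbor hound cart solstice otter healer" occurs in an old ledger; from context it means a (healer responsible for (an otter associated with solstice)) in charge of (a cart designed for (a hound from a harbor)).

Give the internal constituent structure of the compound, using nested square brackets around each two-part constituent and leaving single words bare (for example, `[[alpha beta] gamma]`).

Whole compound: head "healer" (specifically "solstice otter healer"), modifier "harbor hound cart".
"harbor hound cart" → head "cart", modifier "harbor hound".
"harbor hound" → head "hound", modifier "harbor".
"solstice otter healer" → head "healer", modifier "solstice otter".
"solstice otter" → head "otter", modifier "solstice".
Assembled: [[[harbor hound] cart] [[solstice otter] healer]].

[[[harbor hound] cart] [[solstice otter] healer]]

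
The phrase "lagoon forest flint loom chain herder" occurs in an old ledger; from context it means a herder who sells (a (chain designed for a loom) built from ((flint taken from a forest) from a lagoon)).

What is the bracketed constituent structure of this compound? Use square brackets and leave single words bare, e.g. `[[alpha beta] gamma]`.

[[[lagoon [forest flint]] [loom chain]] herder]

Whole compound: head "herder", modifier "lagoon forest flint loom chain".
Within "lagoon forest flint loom chain", the head is "chain" (specifically "loom chain") and the modifier is "lagoon forest flint".
Within "lagoon forest flint", the head is "flint" (specifically "forest flint") and the modifier is "lagoon".
Within "forest flint", the head is "flint" and the modifier is "forest".
Within "loom chain", the head is "chain" and the modifier is "loom".
Assembled: [[[lagoon [forest flint]] [loom chain]] herder].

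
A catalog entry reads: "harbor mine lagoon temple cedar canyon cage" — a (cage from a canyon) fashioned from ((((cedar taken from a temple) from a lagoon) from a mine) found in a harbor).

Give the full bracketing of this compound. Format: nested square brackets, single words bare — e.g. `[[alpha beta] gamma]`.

Overall it is a kind of cage (specifically "canyon cage"); the modifier is "harbor mine lagoon temple cedar".
Within "harbor mine lagoon temple cedar", the head is "cedar" (specifically "mine lagoon temple cedar") and the modifier is "harbor".
Within "mine lagoon temple cedar", the head is "cedar" (specifically "lagoon temple cedar") and the modifier is "mine".
Within "lagoon temple cedar", the head is "cedar" (specifically "temple cedar") and the modifier is "lagoon".
Within "temple cedar", the head is "cedar" and the modifier is "temple".
Within "canyon cage", the head is "cage" and the modifier is "canyon".
Assembled: [[harbor [mine [lagoon [temple cedar]]]] [canyon cage]].

[[harbor [mine [lagoon [temple cedar]]]] [canyon cage]]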